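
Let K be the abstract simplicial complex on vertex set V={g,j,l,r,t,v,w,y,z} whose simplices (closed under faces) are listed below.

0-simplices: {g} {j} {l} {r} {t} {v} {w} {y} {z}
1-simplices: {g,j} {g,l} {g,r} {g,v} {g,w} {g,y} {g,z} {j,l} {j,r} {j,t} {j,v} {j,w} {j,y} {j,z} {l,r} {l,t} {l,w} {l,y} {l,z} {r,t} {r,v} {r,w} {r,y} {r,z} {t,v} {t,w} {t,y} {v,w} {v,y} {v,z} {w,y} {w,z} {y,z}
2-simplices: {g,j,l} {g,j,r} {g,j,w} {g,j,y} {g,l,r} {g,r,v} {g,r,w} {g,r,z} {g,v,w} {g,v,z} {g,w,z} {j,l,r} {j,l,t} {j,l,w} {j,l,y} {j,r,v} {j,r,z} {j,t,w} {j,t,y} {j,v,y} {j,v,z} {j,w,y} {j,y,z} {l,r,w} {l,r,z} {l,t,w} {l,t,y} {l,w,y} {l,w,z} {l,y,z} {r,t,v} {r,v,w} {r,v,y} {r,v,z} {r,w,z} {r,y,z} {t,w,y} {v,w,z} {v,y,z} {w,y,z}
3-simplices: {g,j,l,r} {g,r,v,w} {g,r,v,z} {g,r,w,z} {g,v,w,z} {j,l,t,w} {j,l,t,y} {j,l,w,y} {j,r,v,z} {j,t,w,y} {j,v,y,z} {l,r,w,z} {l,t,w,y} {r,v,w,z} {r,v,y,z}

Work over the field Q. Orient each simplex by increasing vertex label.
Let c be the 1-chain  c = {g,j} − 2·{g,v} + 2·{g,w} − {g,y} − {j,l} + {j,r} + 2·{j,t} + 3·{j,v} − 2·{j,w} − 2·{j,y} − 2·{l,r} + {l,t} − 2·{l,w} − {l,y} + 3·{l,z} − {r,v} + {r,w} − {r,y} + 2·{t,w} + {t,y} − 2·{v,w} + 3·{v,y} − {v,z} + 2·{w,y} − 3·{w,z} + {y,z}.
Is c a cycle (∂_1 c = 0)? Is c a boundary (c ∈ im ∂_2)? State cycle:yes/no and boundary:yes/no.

n_0=9 n_1=33 n_2=40 n_3=15  [Q]
∂1: piv[gj,gl,gr,gv,gw,gy,gz,jt] rk=8  ker:jl,jr,jv,jw,jy,jz,lr,lt,lw,ly,lz,rt,rv,rw,ry,rz,tv,tw,ty,vw,vy,vz,wy,wz,yz
∂2: piv[gjl,gjr,gjw,gjy,glr,grv,grw,grz,gvw,gvz,gwz,jlt,jlw,jly,jrv,jrz,jtw,jty,jvy,jwy,jyz,lrz,rtv,rvy] rk=24  ker:jlr,jvz,lrw,ltw,lty,lwy,lwz,lyz,rvw,rvz,rwz,ryz,twy,vwz,vyz,wyz
∂3: piv[gjlr,grvw,grvz,grwz,gvwz,jltw,jlty,jlwy,jrvz,jtwy,jvyz,lrwz,rvyz] rk=13  ker:ltwy,rvwz
∂1c = 0
c vs im∂2: reduces to 0 ⇒ boundary

cycle:yes boundary:yes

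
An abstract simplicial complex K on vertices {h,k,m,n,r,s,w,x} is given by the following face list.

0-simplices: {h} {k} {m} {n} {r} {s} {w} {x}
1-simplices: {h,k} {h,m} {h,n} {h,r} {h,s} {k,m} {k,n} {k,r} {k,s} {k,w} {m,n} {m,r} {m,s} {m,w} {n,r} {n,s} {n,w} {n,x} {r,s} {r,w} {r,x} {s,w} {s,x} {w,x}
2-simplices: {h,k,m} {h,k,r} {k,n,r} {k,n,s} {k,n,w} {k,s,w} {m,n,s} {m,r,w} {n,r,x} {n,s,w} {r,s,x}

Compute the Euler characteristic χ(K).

χ(K)=-5

n_0=8 n_1=24 n_2=11
χ=+8−24+11=-5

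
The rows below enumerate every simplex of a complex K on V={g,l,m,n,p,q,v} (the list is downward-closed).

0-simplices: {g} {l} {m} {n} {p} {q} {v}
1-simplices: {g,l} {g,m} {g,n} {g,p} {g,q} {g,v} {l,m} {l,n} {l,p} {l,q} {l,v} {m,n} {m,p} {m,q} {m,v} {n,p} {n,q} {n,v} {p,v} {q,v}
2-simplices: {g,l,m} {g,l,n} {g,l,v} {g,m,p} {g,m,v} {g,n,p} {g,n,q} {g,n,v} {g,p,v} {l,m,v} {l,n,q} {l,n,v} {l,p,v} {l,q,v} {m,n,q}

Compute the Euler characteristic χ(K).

χ(K)=2

n_0=7 n_1=20 n_2=15
χ=+7−20+15=2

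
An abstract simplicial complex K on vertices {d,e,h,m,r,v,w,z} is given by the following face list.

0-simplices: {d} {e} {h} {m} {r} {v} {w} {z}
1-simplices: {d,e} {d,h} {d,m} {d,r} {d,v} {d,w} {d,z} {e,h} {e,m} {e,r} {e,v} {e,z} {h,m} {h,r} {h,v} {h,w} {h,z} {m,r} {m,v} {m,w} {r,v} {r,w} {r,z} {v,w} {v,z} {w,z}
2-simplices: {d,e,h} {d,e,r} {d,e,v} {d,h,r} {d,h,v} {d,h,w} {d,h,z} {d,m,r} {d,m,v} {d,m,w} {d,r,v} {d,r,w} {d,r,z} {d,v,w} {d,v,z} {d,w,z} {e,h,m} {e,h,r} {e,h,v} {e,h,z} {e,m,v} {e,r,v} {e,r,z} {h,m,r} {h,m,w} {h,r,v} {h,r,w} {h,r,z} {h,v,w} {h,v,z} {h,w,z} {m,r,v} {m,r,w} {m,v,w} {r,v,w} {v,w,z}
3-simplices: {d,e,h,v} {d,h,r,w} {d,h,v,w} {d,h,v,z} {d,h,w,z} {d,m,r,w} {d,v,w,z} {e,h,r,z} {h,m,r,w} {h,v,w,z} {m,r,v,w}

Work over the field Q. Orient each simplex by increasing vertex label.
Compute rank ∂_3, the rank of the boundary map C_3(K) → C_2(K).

n_0=8 n_1=26 n_2=36 n_3=11  [Q]
∂1: piv[de,dh,dm,dr,dv,dw,dz] rk=7  ker:eh,em,er,ev,ez,hm,hr,hv,hw,hz,mr,mv,mw,rv,rw,rz,vw,vz,wz
∂2: piv[deh,der,dev,dhr,dhv,dhw,dhz,dmr,dmv,dmw,drv,drw,drz,dvw,dvz,dwz,ehm,ehz,emv] rk=19  ker:ehr,ehv,erv,erz,hmr,hmw,hrv,hrw,hrz,hvw,hvz,hwz,mrv,mrw,mvw,rvw,vwz
∂3: piv[dehv,dhrw,dhvw,dhvz,dhwz,dmrw,dvwz,ehrz,hmrw,mrvw] rk=10  ker:hvwz
rk∂_3=10

rank∂_3=10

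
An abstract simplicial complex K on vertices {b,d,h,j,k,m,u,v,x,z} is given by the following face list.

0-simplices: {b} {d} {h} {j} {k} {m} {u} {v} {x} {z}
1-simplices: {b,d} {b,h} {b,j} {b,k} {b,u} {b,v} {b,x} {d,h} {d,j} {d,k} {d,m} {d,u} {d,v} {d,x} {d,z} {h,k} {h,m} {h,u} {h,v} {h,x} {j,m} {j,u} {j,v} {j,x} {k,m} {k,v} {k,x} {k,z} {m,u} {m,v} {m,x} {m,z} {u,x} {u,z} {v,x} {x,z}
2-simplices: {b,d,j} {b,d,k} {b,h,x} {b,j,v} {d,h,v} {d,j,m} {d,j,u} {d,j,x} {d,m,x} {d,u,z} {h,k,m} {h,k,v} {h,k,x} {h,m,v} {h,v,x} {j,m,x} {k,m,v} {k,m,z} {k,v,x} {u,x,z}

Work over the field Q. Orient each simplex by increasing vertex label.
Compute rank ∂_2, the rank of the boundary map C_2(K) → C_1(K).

rank∂_2=17

n_0=10 n_1=36 n_2=20  [Q]
∂1: piv[bd,bh,bj,bk,bu,bv,bx,dm,dz] rk=9  ker:dh,dj,dk,du,dv,dx,hk,hm,hu,hv,hx,jm,ju,jv,jx,km,kv,kx,kz,mu,mv,mx,mz,ux,uz,vx,xz
∂2: piv[bdj,bdk,bhx,bjv,dhv,djm,dju,djx,dmx,duz,hkm,hkv,hkx,hmv,hvx,kmz,uxz] rk=17  ker:jmx,kmv,kvx
rk∂_2=17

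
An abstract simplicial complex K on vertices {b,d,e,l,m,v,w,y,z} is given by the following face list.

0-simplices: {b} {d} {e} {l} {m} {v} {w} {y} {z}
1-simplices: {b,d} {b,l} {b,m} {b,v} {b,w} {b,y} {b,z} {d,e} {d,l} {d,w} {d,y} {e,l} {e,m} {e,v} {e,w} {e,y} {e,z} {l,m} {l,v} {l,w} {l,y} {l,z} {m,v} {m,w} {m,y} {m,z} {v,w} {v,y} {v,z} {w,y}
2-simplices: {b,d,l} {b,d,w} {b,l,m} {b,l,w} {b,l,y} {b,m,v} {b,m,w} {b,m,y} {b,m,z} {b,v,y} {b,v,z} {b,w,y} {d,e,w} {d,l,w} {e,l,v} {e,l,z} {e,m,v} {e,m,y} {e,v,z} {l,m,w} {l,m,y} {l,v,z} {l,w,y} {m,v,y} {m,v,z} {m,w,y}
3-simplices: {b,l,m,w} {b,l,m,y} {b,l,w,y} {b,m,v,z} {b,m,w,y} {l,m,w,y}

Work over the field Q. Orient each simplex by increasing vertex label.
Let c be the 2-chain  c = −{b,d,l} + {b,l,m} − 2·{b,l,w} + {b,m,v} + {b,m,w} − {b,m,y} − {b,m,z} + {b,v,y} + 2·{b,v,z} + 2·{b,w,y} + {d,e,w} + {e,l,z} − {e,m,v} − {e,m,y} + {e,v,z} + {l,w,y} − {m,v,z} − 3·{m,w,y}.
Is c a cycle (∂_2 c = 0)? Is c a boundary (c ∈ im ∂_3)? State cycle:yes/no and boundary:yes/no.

n_0=9 n_1=30 n_2=26 n_3=6  [Q]
∂1: piv[bd,bl,bm,bv,bw,by,bz,de] rk=8  ker:dl,dw,dy,el,em,ev,ew,ey,ez,lm,lv,lw,ly,lz,mv,mw,my,mz,vw,vy,vz,wy
∂2: piv[bdl,bdw,blm,blw,bly,bmv,bmw,bmy,bmz,bvy,bvz,bwy,dew,elv,elz,emv,emy,evz] rk=18  ker:dlw,lmw,lmy,lvz,lwy,mvy,mvz,mwy
∂3: piv[blmw,blmy,blwy,bmvz,bmwy] rk=5  ker:lmwy
∂2c = −{b,d} − {b,m} + 2·{b,v} + 3·{b,w} − 2·{b,y} − {b,z} + {d,e} − {d,l} − {d,w} + {e,l} − 2·{e,m} + 2·{e,v} + {e,w} + {e,y} − 2·{e,z} + {l,m} − {l,w} − {l,y} + {l,z} − {m,v} − 2·{m,w} + {m,y} + {v,y} + 2·{v,z}

cycle:no boundary:no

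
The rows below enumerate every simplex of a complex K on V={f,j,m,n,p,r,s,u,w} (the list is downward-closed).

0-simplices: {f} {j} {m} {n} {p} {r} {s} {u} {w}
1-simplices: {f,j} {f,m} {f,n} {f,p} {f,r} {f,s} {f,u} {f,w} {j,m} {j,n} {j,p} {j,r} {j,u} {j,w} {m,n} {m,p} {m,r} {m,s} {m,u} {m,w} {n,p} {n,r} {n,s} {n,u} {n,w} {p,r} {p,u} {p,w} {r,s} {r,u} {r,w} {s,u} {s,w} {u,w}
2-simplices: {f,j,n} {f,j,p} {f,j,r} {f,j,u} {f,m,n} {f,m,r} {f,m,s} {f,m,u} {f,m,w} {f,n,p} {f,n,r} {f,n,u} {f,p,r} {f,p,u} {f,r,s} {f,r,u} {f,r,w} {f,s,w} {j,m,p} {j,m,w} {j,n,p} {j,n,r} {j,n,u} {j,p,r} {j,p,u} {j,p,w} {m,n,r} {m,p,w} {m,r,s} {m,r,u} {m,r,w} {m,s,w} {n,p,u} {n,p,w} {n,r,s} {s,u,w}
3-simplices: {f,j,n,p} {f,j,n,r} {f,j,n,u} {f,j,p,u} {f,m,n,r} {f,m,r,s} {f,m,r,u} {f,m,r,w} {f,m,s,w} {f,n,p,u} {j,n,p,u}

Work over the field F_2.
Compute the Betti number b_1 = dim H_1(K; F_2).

b_1=2

n_0=9 n_1=34 n_2=36 n_3=11  [Z2]
∂1: piv[fj,fm,fn,fp,fr,fs,fu,fw] rk=8  ker:jm,jn,jp,jr,ju,jw,mn,mp,mr,ms,mu,mw,np,nr,ns,nu,nw,pr,pu,pw,rs,ru,rw,su,sw,uw
∂2: piv[fjn,fjp,fjr,fju,fmn,fmr,fms,fmu,fmw,fnp,fnr,fnu,fpr,fpu,frs,fru,frw,fsw,jmp,jmw,jpw,npw,nrs,suw] rk=24  ker:jnp,jnr,jnu,jpr,jpu,mnr,mpw,mrs,mru,mrw,msw,npu
∂3: piv[fjnp,fjnr,fjnu,fjpu,fmnr,fmrs,fmru,fmrw,fmsw,fnpu] rk=10  ker:jnpu
b_1=(34−8)−24=2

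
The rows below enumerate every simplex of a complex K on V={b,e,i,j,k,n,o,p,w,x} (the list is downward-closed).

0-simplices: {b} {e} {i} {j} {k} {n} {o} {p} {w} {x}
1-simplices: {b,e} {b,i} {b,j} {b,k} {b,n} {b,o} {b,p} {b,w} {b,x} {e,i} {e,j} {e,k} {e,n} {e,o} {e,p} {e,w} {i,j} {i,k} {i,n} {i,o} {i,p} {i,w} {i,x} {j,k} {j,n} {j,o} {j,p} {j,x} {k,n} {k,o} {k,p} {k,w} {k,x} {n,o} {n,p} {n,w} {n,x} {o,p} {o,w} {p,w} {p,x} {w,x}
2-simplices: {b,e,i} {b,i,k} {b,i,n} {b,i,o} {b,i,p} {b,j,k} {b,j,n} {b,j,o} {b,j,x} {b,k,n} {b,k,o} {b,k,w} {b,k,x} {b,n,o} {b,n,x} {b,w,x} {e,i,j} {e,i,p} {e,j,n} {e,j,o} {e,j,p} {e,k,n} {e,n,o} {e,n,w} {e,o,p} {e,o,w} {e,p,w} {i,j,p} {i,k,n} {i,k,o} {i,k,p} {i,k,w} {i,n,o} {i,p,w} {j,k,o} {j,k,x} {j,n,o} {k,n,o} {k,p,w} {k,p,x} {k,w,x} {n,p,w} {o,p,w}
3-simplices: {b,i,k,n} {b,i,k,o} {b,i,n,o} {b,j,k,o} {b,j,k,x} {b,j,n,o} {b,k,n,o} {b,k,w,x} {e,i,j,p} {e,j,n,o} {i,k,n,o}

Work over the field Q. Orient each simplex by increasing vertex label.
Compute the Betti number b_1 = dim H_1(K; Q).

b_1=2

n_0=10 n_1=42 n_2=43 n_3=11  [Q]
∂1: piv[be,bi,bj,bk,bn,bo,bp,bw,bx] rk=9  ker:ei,ej,ek,en,eo,ep,ew,ij,ik,in,io,ip,iw,ix,jk,jn,jo,jp,jx,kn,ko,kp,kw,kx,no,np,nw,nx,op,ow,pw,px,wx
∂2: piv[bei,bik,bin,bio,bip,bjk,bjn,bjo,bjx,bkn,bko,bkw,bkx,bno,bnx,bwx,eij,eip,ejn,ejo,ejp,ekn,enw,eop,eow,epw,ikp,ikw,ipw,kpx,npw] rk=31  ker:eno,ijp,ikn,iko,ino,jko,jkx,jno,kno,kpw,kwx,opw
∂3: piv[bikn,biko,bino,bjko,bjkx,bjno,bkno,bkwx,eijp,ejno] rk=10  ker:ikno
b_1=(42−9)−31=2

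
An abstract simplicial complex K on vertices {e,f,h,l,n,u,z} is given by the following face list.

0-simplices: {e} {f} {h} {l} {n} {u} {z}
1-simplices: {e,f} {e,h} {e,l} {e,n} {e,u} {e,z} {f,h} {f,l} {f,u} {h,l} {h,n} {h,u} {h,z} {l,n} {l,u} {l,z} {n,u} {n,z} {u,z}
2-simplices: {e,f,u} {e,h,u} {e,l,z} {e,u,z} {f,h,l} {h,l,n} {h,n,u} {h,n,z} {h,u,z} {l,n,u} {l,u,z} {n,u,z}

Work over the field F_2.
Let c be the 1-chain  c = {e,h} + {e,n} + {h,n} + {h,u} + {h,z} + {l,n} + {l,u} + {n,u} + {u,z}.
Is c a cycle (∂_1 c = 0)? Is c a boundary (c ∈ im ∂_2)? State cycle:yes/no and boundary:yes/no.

n_0=7 n_1=19 n_2=12  [Z2]
∂1: piv[ef,eh,el,en,eu,ez] rk=6  ker:fh,fl,fu,hl,hn,hu,hz,ln,lu,lz,nu,nz,uz
∂2: piv[efu,ehu,elz,euz,fhl,hln,hnu,hnz,huz,lnu,luz] rk=11  ker:nuz
∂1c = 0
c vs im∂2: residual ≠ 0 ⇒ not boundary

cycle:yes boundary:no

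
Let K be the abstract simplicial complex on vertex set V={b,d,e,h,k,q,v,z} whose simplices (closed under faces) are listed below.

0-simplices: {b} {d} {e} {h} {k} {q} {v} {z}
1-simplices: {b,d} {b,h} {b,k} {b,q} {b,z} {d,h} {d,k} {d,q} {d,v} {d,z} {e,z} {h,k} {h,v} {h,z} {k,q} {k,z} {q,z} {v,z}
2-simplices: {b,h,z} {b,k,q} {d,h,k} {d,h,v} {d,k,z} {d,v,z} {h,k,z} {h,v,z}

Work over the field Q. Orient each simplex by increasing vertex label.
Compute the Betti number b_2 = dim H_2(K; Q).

b_2=1

n_0=8 n_1=18 n_2=8  [Q]
∂1: piv[bd,bh,bk,bq,bz,dv,ez] rk=7  ker:dh,dk,dq,dz,hk,hv,hz,kq,kz,qz,vz
∂2: piv[bhz,bkq,dhk,dhv,dkz,dvz,hkz] rk=7  ker:hvz
b_2=(8−7)−0=1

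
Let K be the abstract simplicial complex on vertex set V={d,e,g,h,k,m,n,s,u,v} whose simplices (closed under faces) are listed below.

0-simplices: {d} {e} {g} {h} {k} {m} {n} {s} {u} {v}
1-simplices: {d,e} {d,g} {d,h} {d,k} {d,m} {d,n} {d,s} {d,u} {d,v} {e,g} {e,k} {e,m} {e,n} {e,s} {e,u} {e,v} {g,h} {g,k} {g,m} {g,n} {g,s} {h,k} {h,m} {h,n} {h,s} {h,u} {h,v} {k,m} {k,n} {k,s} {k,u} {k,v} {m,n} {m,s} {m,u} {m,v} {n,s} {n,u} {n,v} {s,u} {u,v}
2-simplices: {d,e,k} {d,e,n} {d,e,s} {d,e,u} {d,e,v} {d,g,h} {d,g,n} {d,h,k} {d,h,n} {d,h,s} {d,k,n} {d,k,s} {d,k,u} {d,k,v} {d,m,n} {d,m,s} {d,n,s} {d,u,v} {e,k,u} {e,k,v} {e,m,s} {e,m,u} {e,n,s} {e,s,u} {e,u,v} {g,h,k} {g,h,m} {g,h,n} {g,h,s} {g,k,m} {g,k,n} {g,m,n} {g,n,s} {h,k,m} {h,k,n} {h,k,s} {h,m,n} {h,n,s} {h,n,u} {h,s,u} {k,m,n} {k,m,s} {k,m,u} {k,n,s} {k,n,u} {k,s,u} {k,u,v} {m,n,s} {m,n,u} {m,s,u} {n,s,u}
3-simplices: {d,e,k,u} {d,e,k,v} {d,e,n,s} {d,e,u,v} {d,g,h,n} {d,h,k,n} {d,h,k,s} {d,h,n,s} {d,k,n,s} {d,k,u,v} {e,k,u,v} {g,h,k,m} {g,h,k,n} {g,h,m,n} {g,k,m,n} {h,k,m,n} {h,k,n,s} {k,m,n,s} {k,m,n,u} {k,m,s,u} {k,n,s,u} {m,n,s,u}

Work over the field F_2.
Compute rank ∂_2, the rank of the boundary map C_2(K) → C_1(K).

n_0=10 n_1=41 n_2=51 n_3=22  [Z2]
∂1: piv[de,dg,dh,dk,dm,dn,ds,du,dv] rk=9  ker:eg,ek,em,en,es,eu,ev,gh,gk,gm,gn,gs,hk,hm,hn,hs,hu,hv,km,kn,ks,ku,kv,mn,ms,mu,mv,ns,nu,nv,su,uv
∂2: piv[dek,den,des,deu,dev,dgh,dgn,dhk,dhn,dhs,dkn,dks,dku,dkv,dmn,dms,dns,duv,ems,emu,esu,ghk,ghm,ghs,gkm,gmn,hnu,hsu] rk=28  ker:eku,ekv,ens,euv,ghn,gkn,gns,hkm,hkn,hks,hmn,hns,kmn,kms,kmu,kns,knu,ksu,kuv,mns,mnu,msu,nsu
∂3: piv[deku,dekv,dens,deuv,dghn,dhkn,dhks,dhns,dkns,dkuv,ghkm,ghkn,ghmn,gkmn,kmns,kmnu,kmsu,knsu] rk=18  ker:ekuv,hkmn,hkns,mnsu
rk∂_2=28

rank∂_2=28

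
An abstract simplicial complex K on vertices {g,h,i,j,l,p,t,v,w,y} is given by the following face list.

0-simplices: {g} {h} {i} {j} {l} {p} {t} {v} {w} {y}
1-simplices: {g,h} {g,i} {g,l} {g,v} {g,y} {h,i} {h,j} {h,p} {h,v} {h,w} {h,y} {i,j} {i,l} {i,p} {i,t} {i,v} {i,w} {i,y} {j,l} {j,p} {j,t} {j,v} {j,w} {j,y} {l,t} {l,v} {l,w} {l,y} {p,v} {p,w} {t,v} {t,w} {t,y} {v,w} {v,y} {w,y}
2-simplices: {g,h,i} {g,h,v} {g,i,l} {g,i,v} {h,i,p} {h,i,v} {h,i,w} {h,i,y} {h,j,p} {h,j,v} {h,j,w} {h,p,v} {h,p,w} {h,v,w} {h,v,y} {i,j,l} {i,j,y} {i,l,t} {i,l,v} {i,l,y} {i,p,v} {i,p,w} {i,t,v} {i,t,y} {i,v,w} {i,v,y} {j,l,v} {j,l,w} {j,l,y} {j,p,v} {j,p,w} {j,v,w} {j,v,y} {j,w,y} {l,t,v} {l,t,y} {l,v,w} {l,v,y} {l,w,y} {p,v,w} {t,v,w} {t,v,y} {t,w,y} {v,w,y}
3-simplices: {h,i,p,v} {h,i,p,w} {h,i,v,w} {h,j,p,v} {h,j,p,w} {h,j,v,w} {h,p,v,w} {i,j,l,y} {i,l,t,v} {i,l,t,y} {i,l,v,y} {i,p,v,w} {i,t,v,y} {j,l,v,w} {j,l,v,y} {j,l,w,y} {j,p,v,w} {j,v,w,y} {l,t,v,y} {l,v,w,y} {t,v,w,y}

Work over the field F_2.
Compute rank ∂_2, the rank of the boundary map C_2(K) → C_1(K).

n_0=10 n_1=36 n_2=44 n_3=21  [Z2]
∂1: piv[gh,gi,gl,gv,gy,hj,hp,hw,it] rk=9  ker:hi,hv,hy,ij,il,ip,iv,iw,iy,jl,jp,jt,jv,jw,jy,lt,lv,lw,ly,pv,pw,tv,tw,ty,vw,vy,wy
∂2: piv[ghi,ghv,gil,giv,hip,hiw,hiy,hjp,hjv,hjw,hpv,hpw,hvw,hvy,ijl,ijy,ilt,ilv,ily,itv,ity,jlv,jlw,jwy,tvw] rk=25  ker:hiv,ipv,ipw,ivw,ivy,jly,jpv,jpw,jvw,jvy,ltv,lty,lvw,lvy,lwy,pvw,tvy,twy,vwy
∂3: piv[hipv,hipw,hivw,hjpv,hjpw,hjvw,hpvw,ijly,iltv,ilty,ilvy,itvy,jlvw,jlvy,jlwy,jvwy,tvwy] rk=17  ker:ipvw,jpvw,ltvy,lvwy
rk∂_2=25

rank∂_2=25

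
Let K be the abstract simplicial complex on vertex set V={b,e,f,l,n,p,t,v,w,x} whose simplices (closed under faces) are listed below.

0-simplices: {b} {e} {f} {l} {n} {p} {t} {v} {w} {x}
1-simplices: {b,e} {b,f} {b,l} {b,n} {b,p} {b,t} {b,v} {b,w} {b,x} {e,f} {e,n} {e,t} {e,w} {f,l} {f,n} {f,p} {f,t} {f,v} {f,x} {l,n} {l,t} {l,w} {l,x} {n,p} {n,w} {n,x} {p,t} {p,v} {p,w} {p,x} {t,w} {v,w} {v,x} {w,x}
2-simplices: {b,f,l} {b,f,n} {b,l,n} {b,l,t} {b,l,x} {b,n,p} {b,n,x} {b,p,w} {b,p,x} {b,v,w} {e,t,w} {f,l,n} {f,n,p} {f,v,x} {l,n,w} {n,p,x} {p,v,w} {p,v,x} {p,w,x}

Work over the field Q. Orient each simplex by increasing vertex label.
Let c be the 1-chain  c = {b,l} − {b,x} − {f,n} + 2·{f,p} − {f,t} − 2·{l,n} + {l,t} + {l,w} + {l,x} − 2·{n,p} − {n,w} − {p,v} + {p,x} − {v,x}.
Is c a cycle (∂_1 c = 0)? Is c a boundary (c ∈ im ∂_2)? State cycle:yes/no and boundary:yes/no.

n_0=10 n_1=34 n_2=19  [Q]
∂1: piv[be,bf,bl,bn,bp,bt,bv,bw,bx] rk=9  ker:ef,en,et,ew,fl,fn,fp,ft,fv,fx,ln,lt,lw,lx,np,nw,nx,pt,pv,pw,px,tw,vw,vx,wx
∂2: piv[bfl,bfn,bln,blt,blx,bnp,bnx,bpw,bpx,bvw,etw,fnp,fvx,lnw,pvw,pvx,pwx] rk=17  ker:fln,npx
∂1c = 0
c vs im∂2: residual ≠ 0 ⇒ not boundary

cycle:yes boundary:no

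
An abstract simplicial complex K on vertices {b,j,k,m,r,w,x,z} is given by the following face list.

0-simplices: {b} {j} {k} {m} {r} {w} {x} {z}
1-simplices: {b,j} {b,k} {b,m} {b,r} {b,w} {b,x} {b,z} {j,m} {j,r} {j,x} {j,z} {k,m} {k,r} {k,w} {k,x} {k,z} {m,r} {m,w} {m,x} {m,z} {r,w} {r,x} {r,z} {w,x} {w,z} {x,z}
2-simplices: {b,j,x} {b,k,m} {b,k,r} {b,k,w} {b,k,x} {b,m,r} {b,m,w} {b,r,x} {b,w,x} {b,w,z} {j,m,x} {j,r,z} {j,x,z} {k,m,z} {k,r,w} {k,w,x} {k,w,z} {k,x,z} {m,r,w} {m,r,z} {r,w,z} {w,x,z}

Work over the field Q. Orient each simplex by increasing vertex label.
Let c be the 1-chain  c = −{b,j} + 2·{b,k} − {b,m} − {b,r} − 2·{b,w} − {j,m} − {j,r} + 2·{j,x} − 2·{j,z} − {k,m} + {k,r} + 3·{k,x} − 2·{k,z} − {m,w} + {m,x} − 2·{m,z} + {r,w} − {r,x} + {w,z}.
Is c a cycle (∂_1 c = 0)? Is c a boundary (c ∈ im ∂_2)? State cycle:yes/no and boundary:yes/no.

cycle:no boundary:no

n_0=8 n_1=26 n_2=22  [Q]
∂1: piv[bj,bk,bm,br,bw,bx,bz] rk=7  ker:jm,jr,jx,jz,km,kr,kw,kx,kz,mr,mw,mx,mz,rw,rx,rz,wx,wz,xz
∂2: piv[bjx,bkm,bkr,bkw,bkx,bmr,bmw,brx,bwx,bwz,jmx,jrz,jxz,kmz,krw,kwz,kxz,mrz] rk=18  ker:kwx,mrw,rwz,wxz
∂1c = 3·{b} + {j} + {k} − {m} − {r} − 3·{w} + 5·{x} − 5·{z}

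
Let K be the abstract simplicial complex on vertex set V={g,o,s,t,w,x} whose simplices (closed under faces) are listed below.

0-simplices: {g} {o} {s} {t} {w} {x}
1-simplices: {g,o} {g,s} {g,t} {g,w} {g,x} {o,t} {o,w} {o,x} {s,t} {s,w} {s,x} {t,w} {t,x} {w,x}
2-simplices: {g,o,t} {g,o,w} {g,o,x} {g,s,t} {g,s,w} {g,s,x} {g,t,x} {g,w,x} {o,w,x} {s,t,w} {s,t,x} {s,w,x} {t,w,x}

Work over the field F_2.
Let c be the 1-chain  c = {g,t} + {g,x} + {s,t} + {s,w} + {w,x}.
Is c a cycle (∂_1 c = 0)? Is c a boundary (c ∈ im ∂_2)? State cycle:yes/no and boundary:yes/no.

n_0=6 n_1=14 n_2=13  [Z2]
∂1: piv[go,gs,gt,gw,gx] rk=5  ker:ot,ow,ox,st,sw,sx,tw,tx,wx
∂2: piv[got,gow,gox,gst,gsw,gsx,gtx,gwx,stw] rk=9  ker:owx,stx,swx,twx
∂1c = 0
c vs im∂2: reduces to 0 ⇒ boundary

cycle:yes boundary:yes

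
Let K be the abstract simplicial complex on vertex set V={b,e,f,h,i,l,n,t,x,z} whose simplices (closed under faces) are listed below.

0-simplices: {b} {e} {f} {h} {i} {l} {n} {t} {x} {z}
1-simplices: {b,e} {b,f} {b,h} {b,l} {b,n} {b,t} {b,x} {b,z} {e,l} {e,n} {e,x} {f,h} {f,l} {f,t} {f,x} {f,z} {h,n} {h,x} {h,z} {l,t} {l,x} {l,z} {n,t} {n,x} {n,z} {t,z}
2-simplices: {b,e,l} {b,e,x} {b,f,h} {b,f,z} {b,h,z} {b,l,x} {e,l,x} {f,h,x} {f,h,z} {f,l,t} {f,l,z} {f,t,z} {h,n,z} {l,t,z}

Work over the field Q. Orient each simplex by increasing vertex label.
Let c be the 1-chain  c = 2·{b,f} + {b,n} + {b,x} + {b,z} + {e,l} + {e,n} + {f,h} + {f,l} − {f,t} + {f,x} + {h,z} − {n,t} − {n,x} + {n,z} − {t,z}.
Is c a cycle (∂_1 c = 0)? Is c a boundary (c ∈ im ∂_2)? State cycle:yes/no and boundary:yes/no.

cycle:no boundary:no

n_0=10 n_1=26 n_2=14  [Q]
∂1: piv[be,bf,bh,bl,bn,bt,bx,bz] rk=8  ker:el,en,ex,fh,fl,ft,fx,fz,hn,hx,hz,lt,lx,lz,nt,nx,nz,tz
∂2: piv[bel,bex,bfh,bfz,bhz,blx,fhx,flt,flz,ftz,hnz] rk=11  ker:elx,fhz,ltz
∂1c = −5·{b} − 2·{e} + 2·{l} + 3·{n} − {t} + {x} + 2·{z}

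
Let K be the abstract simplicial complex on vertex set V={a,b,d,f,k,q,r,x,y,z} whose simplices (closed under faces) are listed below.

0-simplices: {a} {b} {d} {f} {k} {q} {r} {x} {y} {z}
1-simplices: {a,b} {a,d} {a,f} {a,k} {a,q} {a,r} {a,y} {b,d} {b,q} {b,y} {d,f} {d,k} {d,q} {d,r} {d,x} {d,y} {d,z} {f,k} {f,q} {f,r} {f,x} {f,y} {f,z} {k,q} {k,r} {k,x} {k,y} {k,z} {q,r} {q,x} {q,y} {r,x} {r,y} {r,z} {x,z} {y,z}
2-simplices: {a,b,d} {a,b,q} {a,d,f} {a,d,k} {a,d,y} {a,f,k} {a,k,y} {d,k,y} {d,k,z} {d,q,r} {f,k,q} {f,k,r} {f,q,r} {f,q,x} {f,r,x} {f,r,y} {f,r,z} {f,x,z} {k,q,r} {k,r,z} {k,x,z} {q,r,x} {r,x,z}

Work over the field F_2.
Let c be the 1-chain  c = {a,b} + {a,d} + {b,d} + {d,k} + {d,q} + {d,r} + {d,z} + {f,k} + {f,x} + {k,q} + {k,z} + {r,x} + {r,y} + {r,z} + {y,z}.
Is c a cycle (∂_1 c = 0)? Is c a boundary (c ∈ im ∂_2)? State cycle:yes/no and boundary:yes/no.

n_0=10 n_1=36 n_2=23  [Z2]
∂1: piv[ab,ad,af,ak,aq,ar,ay,dx,dz] rk=9  ker:bd,bq,by,df,dk,dq,dr,dy,fk,fq,fr,fx,fy,fz,kq,kr,kx,ky,kz,qr,qx,qy,rx,ry,rz,xz,yz
∂2: piv[abd,abq,adf,adk,ady,afk,aky,dkz,dqr,fkq,fkr,fqr,fqx,frx,fry,frz,fxz,krz,kxz] rk=19  ker:dky,kqr,qrx,rxz
∂1c = 0
c vs im∂2: residual ≠ 0 ⇒ not boundary

cycle:yes boundary:no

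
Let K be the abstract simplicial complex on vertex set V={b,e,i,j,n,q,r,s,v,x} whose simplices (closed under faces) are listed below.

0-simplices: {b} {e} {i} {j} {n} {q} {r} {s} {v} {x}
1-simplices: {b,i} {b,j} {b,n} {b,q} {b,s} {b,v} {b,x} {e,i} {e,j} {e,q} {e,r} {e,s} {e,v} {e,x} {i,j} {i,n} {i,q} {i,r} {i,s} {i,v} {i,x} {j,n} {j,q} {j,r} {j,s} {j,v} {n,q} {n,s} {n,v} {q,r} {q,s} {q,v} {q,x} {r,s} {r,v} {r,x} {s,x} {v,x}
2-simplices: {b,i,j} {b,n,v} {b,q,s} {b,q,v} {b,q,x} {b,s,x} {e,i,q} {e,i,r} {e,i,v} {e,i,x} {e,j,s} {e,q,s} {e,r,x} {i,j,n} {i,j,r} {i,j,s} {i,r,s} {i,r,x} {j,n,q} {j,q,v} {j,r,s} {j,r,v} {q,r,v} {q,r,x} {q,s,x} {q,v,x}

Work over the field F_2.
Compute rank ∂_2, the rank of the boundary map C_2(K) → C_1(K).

n_0=10 n_1=38 n_2=26  [Z2]
∂1: piv[bi,bj,bn,bq,bs,bv,bx,ei,er] rk=9  ker:ej,eq,es,ev,ex,ij,in,iq,ir,is,iv,ix,jn,jq,jr,js,jv,nq,ns,nv,qr,qs,qv,qx,rs,rv,rx,sx,vx
∂2: piv[bij,bnv,bqs,bqv,bqx,bsx,eiq,eir,eiv,eix,ejs,eqs,erx,ijn,ijr,ijs,irs,jnq,jqv,jrv,qrv,qrx,qvx] rk=23  ker:irx,jrs,qsx
rk∂_2=23

rank∂_2=23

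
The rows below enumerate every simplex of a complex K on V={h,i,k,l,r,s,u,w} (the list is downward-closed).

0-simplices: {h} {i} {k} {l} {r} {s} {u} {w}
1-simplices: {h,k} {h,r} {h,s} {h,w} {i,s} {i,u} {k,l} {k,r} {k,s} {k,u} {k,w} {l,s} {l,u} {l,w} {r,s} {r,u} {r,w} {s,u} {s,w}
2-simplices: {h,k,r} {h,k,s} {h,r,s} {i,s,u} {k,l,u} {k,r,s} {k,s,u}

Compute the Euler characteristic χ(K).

χ(K)=-4

n_0=8 n_1=19 n_2=7
χ=+8−19+7=-4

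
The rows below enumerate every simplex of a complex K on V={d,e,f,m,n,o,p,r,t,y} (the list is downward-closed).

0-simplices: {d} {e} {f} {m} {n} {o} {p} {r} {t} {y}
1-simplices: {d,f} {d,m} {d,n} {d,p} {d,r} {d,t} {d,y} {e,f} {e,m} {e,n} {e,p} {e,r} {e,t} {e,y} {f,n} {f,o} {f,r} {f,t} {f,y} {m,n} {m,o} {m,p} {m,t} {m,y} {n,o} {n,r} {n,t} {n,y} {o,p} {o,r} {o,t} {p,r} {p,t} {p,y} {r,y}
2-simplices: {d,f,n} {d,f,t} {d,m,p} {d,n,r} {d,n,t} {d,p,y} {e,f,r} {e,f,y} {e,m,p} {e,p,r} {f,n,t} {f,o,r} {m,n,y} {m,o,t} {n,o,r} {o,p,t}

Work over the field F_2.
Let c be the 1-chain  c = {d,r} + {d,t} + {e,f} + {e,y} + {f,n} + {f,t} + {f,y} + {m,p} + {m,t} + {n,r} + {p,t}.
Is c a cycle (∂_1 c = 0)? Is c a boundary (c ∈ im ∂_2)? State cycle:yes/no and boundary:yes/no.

n_0=10 n_1=35 n_2=16  [Z2]
∂1: piv[df,dm,dn,dp,dr,dt,dy,ef,fo] rk=9  ker:em,en,ep,er,et,ey,fn,fr,ft,fy,mn,mo,mp,mt,my,no,nr,nt,ny,op,or,ot,pr,pt,py,ry
∂2: piv[dfn,dft,dmp,dnr,dnt,dpy,efr,efy,emp,epr,for,mny,mot,nor,opt] rk=15  ker:fnt
∂1c = 0
c vs im∂2: residual ≠ 0 ⇒ not boundary

cycle:yes boundary:no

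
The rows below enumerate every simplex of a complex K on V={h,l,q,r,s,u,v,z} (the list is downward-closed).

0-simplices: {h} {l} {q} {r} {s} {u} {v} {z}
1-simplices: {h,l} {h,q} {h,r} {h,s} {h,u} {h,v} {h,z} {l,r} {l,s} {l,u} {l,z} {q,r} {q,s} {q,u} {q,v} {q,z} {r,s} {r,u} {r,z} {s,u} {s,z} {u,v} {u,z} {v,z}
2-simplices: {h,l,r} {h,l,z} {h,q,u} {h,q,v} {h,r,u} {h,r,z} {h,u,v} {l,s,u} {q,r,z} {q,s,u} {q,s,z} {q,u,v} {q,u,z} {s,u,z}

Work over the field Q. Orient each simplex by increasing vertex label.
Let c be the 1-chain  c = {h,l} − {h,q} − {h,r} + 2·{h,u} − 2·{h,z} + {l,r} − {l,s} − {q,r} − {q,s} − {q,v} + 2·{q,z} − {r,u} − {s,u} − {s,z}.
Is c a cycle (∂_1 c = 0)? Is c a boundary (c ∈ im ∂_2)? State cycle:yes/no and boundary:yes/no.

cycle:no boundary:no

n_0=8 n_1=24 n_2=14  [Q]
∂1: piv[hl,hq,hr,hs,hu,hv,hz] rk=7  ker:lr,ls,lu,lz,qr,qs,qu,qv,qz,rs,ru,rz,su,sz,uv,uz,vz
∂2: piv[hlr,hlz,hqu,hqv,hru,hrz,huv,lsu,qrz,qsu,qsz,quz] rk=12  ker:quv,suz
∂1c = {h} + {l} − {v} − {z}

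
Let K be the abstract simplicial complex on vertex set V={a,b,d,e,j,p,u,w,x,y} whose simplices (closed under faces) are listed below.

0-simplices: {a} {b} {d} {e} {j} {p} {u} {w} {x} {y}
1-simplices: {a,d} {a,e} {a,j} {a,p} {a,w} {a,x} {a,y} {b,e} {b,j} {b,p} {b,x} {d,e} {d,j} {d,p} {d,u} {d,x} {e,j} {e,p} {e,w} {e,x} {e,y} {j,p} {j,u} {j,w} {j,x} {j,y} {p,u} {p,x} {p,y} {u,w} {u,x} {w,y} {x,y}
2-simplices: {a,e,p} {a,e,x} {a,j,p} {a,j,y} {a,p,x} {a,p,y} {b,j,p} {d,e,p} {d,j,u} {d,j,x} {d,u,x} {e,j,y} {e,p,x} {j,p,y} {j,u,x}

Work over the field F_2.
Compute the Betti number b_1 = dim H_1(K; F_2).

n_0=10 n_1=33 n_2=15  [Z2]
∂1: piv[ad,ae,aj,ap,aw,ax,ay,be,du] rk=9  ker:bj,bp,bx,de,dj,dp,dx,ej,ep,ew,ex,ey,jp,ju,jw,jx,jy,pu,px,py,uw,ux,wy,xy
∂2: piv[aep,aex,ajp,ajy,apx,apy,bjp,dep,dju,djx,dux,ejy] rk=12  ker:epx,jpy,jux
b_1=(33−9)−12=12

b_1=12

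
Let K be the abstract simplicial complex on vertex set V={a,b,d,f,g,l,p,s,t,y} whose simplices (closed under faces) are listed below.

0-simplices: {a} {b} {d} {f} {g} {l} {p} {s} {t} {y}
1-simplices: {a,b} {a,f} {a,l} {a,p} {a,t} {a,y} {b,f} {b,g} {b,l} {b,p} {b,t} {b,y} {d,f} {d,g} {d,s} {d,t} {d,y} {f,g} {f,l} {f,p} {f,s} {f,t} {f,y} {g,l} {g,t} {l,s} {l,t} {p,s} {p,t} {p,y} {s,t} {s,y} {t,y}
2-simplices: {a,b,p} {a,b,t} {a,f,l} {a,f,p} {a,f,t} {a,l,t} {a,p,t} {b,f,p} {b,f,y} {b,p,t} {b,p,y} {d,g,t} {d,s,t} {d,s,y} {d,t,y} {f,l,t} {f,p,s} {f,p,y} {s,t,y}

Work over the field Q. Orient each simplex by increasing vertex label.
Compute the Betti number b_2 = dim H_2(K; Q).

b_2=4

n_0=10 n_1=33 n_2=19  [Q]
∂1: piv[ab,af,al,ap,at,ay,bg,df,ds] rk=9  ker:bf,bl,bp,bt,by,dg,dt,dy,fg,fl,fp,fs,ft,fy,gl,gt,ls,lt,ps,pt,py,st,sy,ty
∂2: piv[abp,abt,afl,afp,aft,alt,apt,bfp,bfy,bpy,dgt,dst,dsy,dty,fps] rk=15  ker:bpt,flt,fpy,sty
b_2=(19−15)−0=4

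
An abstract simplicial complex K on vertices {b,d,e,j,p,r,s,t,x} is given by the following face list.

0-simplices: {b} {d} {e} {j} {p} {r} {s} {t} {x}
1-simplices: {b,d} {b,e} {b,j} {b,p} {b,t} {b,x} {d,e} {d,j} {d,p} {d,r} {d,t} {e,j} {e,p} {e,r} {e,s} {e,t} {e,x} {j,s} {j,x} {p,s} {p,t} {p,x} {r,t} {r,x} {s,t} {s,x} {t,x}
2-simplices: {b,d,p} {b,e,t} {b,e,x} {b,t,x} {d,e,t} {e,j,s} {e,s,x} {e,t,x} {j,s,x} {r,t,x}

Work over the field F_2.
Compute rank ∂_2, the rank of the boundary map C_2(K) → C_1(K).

n_0=9 n_1=27 n_2=10  [Z2]
∂1: piv[bd,be,bj,bp,bt,bx,dr,es] rk=8  ker:de,dj,dp,dt,ej,ep,er,et,ex,js,jx,ps,pt,px,rt,rx,st,sx,tx
∂2: piv[bdp,bet,bex,btx,det,ejs,esx,jsx,rtx] rk=9  ker:etx
rk∂_2=9

rank∂_2=9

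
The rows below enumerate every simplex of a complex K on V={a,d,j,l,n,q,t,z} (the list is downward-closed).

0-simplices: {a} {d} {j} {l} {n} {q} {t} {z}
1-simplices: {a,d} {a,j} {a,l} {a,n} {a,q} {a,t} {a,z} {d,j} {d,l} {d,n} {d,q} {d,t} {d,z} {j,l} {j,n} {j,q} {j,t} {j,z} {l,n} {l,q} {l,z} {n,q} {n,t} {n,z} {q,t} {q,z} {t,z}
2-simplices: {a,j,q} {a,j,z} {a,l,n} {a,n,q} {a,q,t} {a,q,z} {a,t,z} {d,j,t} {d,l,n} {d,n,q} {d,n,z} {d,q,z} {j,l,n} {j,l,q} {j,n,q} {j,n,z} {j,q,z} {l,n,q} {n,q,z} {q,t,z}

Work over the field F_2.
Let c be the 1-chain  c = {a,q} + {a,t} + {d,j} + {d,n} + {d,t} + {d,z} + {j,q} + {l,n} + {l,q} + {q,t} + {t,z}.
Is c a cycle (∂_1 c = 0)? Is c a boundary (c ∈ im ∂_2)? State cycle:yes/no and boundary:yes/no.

n_0=8 n_1=27 n_2=20  [Z2]
∂1: piv[ad,aj,al,an,aq,at,az] rk=7  ker:dj,dl,dn,dq,dt,dz,jl,jn,jq,jt,jz,ln,lq,lz,nq,nt,nz,qt,qz,tz
∂2: piv[ajq,ajz,aln,anq,aqt,aqz,atz,djt,dln,dnq,dnz,dqz,jln,jlq,jnq] rk=15  ker:jnz,jqz,lnq,nqz,qtz
∂1c = 0
c vs im∂2: residual ≠ 0 ⇒ not boundary

cycle:yes boundary:no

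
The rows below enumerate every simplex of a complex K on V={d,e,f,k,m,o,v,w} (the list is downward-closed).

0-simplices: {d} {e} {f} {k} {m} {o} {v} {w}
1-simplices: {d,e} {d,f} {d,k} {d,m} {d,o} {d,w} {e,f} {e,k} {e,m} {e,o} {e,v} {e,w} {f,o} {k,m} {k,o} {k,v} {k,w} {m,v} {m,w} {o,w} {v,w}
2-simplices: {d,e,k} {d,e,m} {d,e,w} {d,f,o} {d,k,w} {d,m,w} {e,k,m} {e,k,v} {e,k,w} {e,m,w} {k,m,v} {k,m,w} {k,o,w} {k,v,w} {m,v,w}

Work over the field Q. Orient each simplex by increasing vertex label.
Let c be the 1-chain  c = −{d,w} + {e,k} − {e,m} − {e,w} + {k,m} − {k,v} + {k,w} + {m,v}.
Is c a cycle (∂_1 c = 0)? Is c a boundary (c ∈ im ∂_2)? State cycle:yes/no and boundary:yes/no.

cycle:no boundary:no

n_0=8 n_1=21 n_2=15  [Q]
∂1: piv[de,df,dk,dm,do,dw,ev] rk=7  ker:ef,ek,em,eo,ew,fo,km,ko,kv,kw,mv,mw,ow,vw
∂2: piv[dek,dem,dew,dfo,dkw,dmw,ekm,ekv,kmv,kow,kvw] rk=11  ker:ekw,emw,kmw,mvw
∂1c = {d} + {e} − {m} − {w}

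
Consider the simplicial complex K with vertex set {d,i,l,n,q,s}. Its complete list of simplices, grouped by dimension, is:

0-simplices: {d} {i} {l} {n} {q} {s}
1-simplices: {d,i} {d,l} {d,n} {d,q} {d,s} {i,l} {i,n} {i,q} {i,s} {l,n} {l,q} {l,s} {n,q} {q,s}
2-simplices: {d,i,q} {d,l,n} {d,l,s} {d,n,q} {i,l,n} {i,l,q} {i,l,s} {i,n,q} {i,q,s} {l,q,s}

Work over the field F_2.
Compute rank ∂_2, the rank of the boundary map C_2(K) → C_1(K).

n_0=6 n_1=14 n_2=10  [Z2]
∂1: piv[di,dl,dn,dq,ds] rk=5  ker:il,in,iq,is,ln,lq,ls,nq,qs
∂2: piv[diq,dln,dls,dnq,iln,ilq,ils,inq,iqs] rk=9  ker:lqs
rk∂_2=9

rank∂_2=9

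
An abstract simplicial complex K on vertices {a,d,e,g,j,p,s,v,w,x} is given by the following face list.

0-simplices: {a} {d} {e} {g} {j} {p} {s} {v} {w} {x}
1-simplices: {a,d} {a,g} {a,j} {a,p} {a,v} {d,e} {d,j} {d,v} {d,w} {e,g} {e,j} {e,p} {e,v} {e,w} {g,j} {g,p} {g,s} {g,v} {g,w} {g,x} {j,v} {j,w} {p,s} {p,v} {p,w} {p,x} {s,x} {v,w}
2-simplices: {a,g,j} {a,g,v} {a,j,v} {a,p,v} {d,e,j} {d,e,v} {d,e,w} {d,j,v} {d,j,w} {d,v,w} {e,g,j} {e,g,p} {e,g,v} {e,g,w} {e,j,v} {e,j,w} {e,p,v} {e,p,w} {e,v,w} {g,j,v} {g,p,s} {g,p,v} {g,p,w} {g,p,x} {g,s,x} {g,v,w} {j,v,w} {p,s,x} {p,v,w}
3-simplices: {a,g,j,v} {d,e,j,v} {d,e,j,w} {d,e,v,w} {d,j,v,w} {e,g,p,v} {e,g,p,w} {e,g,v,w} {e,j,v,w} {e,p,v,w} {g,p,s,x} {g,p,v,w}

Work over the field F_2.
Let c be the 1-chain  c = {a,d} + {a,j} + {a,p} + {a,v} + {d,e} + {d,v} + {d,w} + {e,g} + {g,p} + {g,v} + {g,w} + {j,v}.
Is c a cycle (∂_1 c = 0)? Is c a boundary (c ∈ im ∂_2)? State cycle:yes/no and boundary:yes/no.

cycle:yes boundary:no

n_0=10 n_1=28 n_2=29 n_3=12  [Z2]
∂1: piv[ad,ag,aj,ap,av,de,dw,gs,gx] rk=9  ker:dj,dv,eg,ej,ep,ev,ew,gj,gp,gv,gw,jv,jw,ps,pv,pw,px,sx,vw
∂2: piv[agj,agv,ajv,apv,dej,dev,dew,djv,djw,dvw,egj,egp,egw,epv,epw,gps,gpx,gsx] rk=18  ker:egv,ejv,ejw,evw,gjv,gpv,gpw,gvw,jvw,psx,pvw
∂3: piv[agjv,dejv,dejw,devw,djvw,egpv,egpw,egvw,epvw,gpsx] rk=10  ker:ejvw,gpvw
∂1c = 0
c vs im∂2: residual ≠ 0 ⇒ not boundary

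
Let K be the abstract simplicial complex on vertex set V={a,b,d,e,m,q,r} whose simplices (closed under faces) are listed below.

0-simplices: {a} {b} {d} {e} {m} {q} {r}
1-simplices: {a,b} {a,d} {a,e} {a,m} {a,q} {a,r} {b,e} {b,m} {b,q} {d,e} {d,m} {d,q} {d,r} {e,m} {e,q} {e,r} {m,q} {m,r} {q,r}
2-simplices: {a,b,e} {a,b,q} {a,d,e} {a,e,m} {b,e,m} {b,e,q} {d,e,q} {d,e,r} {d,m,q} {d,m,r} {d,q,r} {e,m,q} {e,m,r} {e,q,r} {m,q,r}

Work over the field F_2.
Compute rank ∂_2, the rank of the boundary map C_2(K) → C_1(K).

n_0=7 n_1=19 n_2=15  [Z2]
∂1: piv[ab,ad,ae,am,aq,ar] rk=6  ker:be,bm,bq,de,dm,dq,dr,em,eq,er,mq,mr,qr
∂2: piv[abe,abq,ade,aem,bem,beq,deq,der,dmq,dmr,dqr,emq] rk=12  ker:emr,eqr,mqr
rk∂_2=12

rank∂_2=12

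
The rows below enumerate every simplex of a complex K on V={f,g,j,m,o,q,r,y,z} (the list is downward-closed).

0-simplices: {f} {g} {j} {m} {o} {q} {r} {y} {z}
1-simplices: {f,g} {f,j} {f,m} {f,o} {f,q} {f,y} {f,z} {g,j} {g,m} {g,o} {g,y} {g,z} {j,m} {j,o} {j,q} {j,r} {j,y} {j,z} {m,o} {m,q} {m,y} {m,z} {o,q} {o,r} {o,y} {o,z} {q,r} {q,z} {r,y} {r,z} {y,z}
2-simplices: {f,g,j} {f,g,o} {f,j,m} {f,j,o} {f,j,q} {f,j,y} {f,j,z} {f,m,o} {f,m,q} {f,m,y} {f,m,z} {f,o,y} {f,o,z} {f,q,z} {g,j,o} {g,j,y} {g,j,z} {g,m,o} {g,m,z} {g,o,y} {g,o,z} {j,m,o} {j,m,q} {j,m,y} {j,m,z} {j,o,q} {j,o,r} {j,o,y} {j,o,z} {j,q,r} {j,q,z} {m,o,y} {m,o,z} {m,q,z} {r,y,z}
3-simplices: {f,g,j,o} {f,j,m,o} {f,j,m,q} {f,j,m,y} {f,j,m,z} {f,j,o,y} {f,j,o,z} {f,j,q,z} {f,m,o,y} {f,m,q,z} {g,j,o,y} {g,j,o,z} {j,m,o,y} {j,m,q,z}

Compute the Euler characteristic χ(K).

n_0=9 n_1=31 n_2=35 n_3=14
χ=+9−31+35−14=-1

χ(K)=-1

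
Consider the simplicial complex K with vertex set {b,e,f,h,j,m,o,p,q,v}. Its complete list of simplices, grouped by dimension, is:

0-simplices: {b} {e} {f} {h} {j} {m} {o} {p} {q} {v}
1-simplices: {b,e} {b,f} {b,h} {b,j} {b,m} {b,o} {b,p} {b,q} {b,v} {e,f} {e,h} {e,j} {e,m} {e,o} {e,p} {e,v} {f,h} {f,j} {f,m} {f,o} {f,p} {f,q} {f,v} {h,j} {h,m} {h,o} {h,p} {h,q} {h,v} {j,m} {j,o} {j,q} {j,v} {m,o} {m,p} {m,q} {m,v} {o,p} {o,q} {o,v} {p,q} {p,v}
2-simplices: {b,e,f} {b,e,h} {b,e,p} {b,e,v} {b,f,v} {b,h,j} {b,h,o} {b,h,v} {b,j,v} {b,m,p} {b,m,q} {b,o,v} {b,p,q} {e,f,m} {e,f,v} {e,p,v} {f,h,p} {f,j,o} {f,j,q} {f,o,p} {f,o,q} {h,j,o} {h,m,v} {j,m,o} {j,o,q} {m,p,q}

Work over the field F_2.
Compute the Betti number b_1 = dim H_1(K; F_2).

n_0=10 n_1=42 n_2=26  [Z2]
∂1: piv[be,bf,bh,bj,bm,bo,bp,bq,bv] rk=9  ker:ef,eh,ej,em,eo,ep,ev,fh,fj,fm,fo,fp,fq,fv,hj,hm,ho,hp,hq,hv,jm,jo,jq,jv,mo,mp,mq,mv,op,oq,ov,pq,pv
∂2: piv[bef,beh,bep,bev,bfv,bhj,bho,bhv,bjv,bmp,bmq,bov,bpq,efm,epv,fhp,fjo,fjq,fop,foq,hjo,hmv,jmo] rk=23  ker:efv,joq,mpq
b_1=(42−9)−23=10

b_1=10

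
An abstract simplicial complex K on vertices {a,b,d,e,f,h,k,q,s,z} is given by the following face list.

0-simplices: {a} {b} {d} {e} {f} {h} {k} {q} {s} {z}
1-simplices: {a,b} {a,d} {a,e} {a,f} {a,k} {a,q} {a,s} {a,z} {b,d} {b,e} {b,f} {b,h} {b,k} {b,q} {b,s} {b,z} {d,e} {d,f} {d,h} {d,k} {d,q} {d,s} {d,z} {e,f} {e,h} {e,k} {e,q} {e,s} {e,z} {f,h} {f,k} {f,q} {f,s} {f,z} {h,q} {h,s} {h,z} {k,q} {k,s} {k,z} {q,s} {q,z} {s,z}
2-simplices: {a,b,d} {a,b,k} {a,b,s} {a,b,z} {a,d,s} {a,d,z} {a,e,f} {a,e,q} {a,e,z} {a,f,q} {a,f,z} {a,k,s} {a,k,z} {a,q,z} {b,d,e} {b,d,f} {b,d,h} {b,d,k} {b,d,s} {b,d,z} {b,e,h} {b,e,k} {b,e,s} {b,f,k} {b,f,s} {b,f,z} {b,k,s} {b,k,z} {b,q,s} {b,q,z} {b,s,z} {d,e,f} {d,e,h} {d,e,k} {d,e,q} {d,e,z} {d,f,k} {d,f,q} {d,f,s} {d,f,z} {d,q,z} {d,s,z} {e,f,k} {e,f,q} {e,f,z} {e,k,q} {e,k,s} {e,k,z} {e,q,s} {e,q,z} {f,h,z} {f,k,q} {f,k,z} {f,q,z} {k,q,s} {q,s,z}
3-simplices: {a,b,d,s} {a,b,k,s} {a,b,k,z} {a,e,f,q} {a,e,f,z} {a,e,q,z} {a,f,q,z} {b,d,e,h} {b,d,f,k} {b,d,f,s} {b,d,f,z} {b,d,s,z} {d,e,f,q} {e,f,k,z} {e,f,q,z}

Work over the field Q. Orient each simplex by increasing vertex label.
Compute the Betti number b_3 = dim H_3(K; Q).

b_3=1

n_0=10 n_1=43 n_2=56 n_3=15  [Q]
∂1: piv[ab,ad,ae,af,ak,aq,as,az,bh] rk=9  ker:bd,be,bf,bk,bq,bs,bz,de,df,dh,dk,dq,ds,dz,ef,eh,ek,eq,es,ez,fh,fk,fq,fs,fz,hq,hs,hz,kq,ks,kz,qs,qz,sz
∂2: piv[abd,abk,abs,abz,ads,adz,aef,aeq,aez,afq,afz,aks,akz,aqz,bde,bdf,bdh,bdk,beh,bek,bes,bfk,bfs,bfz,bqs,bqz,bsz,def,deq,ekq,fhz] rk=31  ker:bds,bdz,bks,bkz,deh,dek,dez,dfk,dfq,dfs,dfz,dqz,dsz,efk,efq,efz,eks,ekz,eqs,eqz,fkq,fkz,fqz,kqs,qsz
∂3: piv[abds,abks,abkz,aefq,aefz,aeqz,afqz,bdeh,bdfk,bdfs,bdfz,bdsz,defq,efkz] rk=14  ker:efqz
b_3=(15−14)−0=1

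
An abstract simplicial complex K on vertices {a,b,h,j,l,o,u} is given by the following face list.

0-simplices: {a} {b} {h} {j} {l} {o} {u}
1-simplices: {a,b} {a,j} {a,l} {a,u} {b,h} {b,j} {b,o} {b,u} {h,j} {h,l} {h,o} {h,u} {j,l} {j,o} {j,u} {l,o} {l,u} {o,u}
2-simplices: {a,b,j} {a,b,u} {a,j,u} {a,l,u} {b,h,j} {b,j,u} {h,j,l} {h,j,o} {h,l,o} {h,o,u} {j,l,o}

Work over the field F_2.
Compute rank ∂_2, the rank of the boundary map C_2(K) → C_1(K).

n_0=7 n_1=18 n_2=11  [Z2]
∂1: piv[ab,aj,al,au,bh,bo] rk=6  ker:bj,bu,hj,hl,ho,hu,jl,jo,ju,lo,lu,ou
∂2: piv[abj,abu,aju,alu,bhj,hjl,hjo,hlo,hou] rk=9  ker:bju,jlo
rk∂_2=9

rank∂_2=9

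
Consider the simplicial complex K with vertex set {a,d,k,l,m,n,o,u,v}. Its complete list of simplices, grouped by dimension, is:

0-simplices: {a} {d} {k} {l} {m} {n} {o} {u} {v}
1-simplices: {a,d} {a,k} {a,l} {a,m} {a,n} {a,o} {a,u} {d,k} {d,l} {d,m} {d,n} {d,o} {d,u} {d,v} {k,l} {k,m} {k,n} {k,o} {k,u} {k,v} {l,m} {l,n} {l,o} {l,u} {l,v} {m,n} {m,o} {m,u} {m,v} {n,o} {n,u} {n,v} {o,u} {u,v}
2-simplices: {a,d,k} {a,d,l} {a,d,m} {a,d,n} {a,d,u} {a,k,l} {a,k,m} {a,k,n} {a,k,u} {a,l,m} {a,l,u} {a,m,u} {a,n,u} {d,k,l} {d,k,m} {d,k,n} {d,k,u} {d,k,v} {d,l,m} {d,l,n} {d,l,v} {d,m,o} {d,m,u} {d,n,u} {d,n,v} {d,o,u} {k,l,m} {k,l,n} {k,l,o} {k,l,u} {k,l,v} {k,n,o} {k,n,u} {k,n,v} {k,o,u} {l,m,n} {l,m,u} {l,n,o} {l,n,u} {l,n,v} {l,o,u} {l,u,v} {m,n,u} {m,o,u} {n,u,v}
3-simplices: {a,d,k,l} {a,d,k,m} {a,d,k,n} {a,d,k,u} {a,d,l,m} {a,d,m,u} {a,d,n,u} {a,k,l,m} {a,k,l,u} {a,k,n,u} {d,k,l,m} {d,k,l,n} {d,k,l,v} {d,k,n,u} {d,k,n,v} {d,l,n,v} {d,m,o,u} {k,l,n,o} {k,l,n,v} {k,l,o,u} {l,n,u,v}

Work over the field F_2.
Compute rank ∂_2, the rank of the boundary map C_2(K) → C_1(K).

rank∂_2=24

n_0=9 n_1=34 n_2=45 n_3=21  [Z2]
∂1: piv[ad,ak,al,am,an,ao,au,dv] rk=8  ker:dk,dl,dm,dn,do,du,kl,km,kn,ko,ku,kv,lm,ln,lo,lu,lv,mn,mo,mu,mv,no,nu,nv,ou,uv
∂2: piv[adk,adl,adm,adn,adu,akl,akm,akn,aku,alm,alu,amu,anu,dkv,dln,dlv,dmo,dnv,dou,klo,kno,kou,lmn,luv] rk=24  ker:dkl,dkm,dkn,dku,dlm,dmu,dnu,klm,kln,klu,klv,knu,knv,lmu,lno,lnu,lnv,lou,mnu,mou,nuv
∂3: piv[adkl,adkm,adkn,adku,adlm,admu,adnu,aklm,aklu,aknu,dkln,dklv,dknv,dlnv,dmou,klno,klou,lnuv] rk=18  ker:dklm,dknu,klnv
rk∂_2=24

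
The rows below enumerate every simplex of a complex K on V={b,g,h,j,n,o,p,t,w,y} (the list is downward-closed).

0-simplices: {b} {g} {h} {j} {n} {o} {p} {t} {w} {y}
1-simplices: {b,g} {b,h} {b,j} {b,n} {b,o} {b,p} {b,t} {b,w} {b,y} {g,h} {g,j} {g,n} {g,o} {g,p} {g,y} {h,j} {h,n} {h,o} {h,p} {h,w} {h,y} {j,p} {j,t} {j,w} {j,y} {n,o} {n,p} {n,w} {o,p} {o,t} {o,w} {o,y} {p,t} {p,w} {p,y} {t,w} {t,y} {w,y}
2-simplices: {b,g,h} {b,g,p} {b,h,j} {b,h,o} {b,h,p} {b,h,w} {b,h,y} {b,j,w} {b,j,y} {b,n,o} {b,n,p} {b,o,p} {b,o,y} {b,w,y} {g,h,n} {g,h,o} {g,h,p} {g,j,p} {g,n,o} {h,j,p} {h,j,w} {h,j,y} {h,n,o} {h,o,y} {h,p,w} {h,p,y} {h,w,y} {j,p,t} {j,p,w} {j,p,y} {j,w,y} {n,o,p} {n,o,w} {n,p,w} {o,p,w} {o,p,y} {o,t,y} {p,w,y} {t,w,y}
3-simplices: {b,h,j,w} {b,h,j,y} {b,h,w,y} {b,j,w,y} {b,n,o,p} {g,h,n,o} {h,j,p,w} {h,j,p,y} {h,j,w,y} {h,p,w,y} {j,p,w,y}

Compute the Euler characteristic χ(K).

n_0=10 n_1=38 n_2=39 n_3=11
χ=+10−38+39−11=0

χ(K)=0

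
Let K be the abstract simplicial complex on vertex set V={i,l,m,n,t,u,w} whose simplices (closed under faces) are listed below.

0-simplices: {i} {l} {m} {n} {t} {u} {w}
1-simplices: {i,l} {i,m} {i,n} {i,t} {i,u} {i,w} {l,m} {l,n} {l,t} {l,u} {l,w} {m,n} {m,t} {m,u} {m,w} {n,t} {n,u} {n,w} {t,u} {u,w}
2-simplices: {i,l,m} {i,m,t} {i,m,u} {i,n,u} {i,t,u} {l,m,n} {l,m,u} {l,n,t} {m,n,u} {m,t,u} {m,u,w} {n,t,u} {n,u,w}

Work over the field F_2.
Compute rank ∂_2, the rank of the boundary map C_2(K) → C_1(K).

rank∂_2=12

n_0=7 n_1=20 n_2=13  [Z2]
∂1: piv[il,im,in,it,iu,iw] rk=6  ker:lm,ln,lt,lu,lw,mn,mt,mu,mw,nt,nu,nw,tu,uw
∂2: piv[ilm,imt,imu,inu,itu,lmn,lmu,lnt,mnu,muw,ntu,nuw] rk=12  ker:mtu
rk∂_2=12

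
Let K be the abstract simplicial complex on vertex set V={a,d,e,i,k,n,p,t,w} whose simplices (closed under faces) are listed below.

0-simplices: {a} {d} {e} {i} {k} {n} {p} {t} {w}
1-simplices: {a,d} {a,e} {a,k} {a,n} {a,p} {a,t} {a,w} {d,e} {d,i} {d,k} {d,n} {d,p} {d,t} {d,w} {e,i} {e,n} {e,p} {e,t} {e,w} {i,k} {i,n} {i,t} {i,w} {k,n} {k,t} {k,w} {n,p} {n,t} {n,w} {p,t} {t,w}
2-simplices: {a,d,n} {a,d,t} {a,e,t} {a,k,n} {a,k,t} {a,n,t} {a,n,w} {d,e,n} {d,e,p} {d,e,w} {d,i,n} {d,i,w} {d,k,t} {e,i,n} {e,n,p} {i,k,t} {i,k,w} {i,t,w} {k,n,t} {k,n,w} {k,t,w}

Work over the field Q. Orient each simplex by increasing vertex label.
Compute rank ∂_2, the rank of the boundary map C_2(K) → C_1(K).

rank∂_2=19

n_0=9 n_1=31 n_2=21  [Q]
∂1: piv[ad,ae,ak,an,ap,at,aw,di] rk=8  ker:de,dk,dn,dp,dt,dw,ei,en,ep,et,ew,ik,in,it,iw,kn,kt,kw,np,nt,nw,pt,tw
∂2: piv[adn,adt,aet,akn,akt,ant,anw,den,dep,dew,din,diw,dkt,ein,enp,ikt,ikw,itw,knw] rk=19  ker:knt,ktw
rk∂_2=19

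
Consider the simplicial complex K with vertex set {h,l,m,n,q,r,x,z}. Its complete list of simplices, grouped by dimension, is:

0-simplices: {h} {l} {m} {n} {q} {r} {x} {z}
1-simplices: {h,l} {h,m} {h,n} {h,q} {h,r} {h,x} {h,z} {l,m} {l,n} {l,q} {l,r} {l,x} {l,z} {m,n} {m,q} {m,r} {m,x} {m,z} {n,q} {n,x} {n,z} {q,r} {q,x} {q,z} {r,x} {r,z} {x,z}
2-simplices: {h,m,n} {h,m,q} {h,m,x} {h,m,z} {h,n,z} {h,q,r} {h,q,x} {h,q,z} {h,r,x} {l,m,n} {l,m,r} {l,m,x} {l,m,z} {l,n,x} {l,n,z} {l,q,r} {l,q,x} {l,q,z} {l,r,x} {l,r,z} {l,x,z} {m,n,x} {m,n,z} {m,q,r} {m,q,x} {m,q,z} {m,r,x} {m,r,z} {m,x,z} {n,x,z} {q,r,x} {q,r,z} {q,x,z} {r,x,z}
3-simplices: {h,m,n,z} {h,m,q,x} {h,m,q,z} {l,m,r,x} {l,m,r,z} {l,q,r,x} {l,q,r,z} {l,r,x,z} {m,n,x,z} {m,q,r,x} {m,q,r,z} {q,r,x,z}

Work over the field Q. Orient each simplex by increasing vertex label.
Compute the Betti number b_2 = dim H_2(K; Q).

n_0=8 n_1=27 n_2=34 n_3=12  [Q]
∂1: piv[hl,hm,hn,hq,hr,hx,hz] rk=7  ker:lm,ln,lq,lr,lx,lz,mn,mq,mr,mx,mz,nq,nx,nz,qr,qx,qz,rx,rz,xz
∂2: piv[hmn,hmq,hmx,hmz,hnz,hqr,hqx,hqz,hrx,lmn,lmr,lmx,lmz,lnx,lqr,lqx,lrz,lxz] rk=18  ker:lnz,lqz,lrx,mnx,mnz,mqr,mqx,mqz,mrx,mrz,mxz,nxz,qrx,qrz,qxz,rxz
∂3: piv[hmnz,hmqx,hmqz,lmrx,lmrz,lqrx,lqrz,lrxz,mnxz,mqrx,mqrz,qrxz] rk=12
b_2=(34−18)−12=4

b_2=4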